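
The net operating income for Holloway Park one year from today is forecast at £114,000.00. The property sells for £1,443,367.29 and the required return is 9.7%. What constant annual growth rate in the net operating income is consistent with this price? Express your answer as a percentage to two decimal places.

1.80%

P = D₁/(r−g) ⇒ g = r − D₁/P = 0.097 − £114,000.00/£1,443,367.29 = 0.018018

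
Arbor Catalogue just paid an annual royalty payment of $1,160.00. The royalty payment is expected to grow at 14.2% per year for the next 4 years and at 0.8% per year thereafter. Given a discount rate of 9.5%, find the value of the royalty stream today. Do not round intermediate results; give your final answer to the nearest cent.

$21060.10

D_1 = 1324.72000
D_2 = 1512.83024
D_3 = 1727.65213
D_4 = 1972.97874
Terminal value at year 4: TV = D_4×(1+g_2)/(r−g_2) = 1988.76257/0.087 = 22859.33985
P_0 = D_1/(1+r)^1 + D_2/(1+r)^2 + D_3/(1+r)^3 + D_4/(1+r)^4 + TV/(1+r)^4
    = 1209.78995 + 1261.71701 + 1315.87290 + 1372.35329 + 15900.36917 = 21060.10233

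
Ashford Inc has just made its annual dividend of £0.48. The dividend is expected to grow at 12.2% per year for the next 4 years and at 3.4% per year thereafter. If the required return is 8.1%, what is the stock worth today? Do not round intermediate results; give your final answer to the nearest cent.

£14.36

D_1 = 0.53856
D_2 = 0.60426
D_3 = 0.67798
D_4 = 0.76070
Terminal value at year 4: TV = D_4×(1+g_2)/(r−g_2) = 0.78656/0.047 = 16.73537
P_0 = D_1/(1+r)^1 + D_2/(1+r)^2 + D_3/(1+r)^3 + D_4/(1+r)^4 + TV/(1+r)^4
    = 0.49821 + 0.51710 + 0.53671 + 0.55707 + 12.25554 = 14.36463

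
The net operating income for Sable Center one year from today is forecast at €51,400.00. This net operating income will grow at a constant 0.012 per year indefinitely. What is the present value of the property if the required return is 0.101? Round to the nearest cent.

Growing perpetuity: P = D₁ / (r − g) = €51,400.0000 / (0.101 − 0.012) = €577,528.09

€577528.09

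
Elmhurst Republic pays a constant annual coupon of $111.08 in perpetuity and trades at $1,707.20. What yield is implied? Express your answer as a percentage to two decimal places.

6.51%

P = C/r ⇒ r = C/P = $111.08/$1,707.20 = 0.065066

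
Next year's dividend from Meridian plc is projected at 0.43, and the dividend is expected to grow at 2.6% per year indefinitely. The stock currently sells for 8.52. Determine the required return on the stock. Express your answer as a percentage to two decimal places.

P = D₁/(r − g) ⇒ r = D₁/P + g = 0.4300/8.52 + 0.026 = 0.050469 + 0.026 = 0.076469

7.65%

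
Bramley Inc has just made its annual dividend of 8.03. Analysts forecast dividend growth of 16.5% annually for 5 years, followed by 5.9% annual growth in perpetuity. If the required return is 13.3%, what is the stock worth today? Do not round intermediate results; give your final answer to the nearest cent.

D_1 = 9.35495
D_2 = 10.89852
D_3 = 12.69677
D_4 = 14.79174
D_5 = 17.23238
Terminal value at year 5: TV = D_5×(1+g_2)/(r−g_2) = 18.24909/0.074 = 246.60928
P_0 = D_1/(1+r)^1 + D_2/(1+r)^2 + D_3/(1+r)^3 + D_4/(1+r)^4 + D_5/(1+r)^5 + TV/(1+r)^5
    = 8.25680 + 8.49000 + 8.72979 + 8.97635 + 9.22987 + 132.08694 = 175.76973

175.77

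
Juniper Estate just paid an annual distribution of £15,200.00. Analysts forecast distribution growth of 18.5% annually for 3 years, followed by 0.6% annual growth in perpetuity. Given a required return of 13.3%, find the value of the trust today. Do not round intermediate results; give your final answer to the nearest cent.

D_1 = 18012.00000
D_2 = 21344.22000
D_3 = 25292.90070
Terminal value at year 3: TV = D_3×(1+g_2)/(r−g_2) = 25444.65810/0.127 = 200351.63862
P_0 = D_1/(1+r)^1 + D_2/(1+r)^2 + D_3/(1+r)^3 + TV/(1+r)^3
    = 15897.61695 + 16627.25162 + 17390.37349 + 137753.66718 = 187668.90923

£187668.91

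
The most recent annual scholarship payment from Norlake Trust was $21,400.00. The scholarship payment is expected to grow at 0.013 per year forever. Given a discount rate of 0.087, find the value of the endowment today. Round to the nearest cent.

D₁ = D₀ × (1 + g) = $21,400.00 × 1.013 = $21,678.2000
Growing perpetuity: P = D₁ / (r − g) = $21,678.2000 / (0.087 − 0.013) = $292,948.65

$292948.65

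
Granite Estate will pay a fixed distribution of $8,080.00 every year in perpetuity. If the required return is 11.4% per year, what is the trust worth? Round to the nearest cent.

Level perpetuity: PV = C / r = $8,080.00 / 0.114 = $70,877.19

$70877.19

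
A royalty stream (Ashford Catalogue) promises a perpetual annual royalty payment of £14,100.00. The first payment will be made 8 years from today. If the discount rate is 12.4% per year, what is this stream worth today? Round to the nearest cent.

£50168.75

Value at end of year 7: C / r = £14,100.00 / 0.124 = £113,709.6774
Discount to today: PV = £113,709.6774 / (1 + 0.124)^7 = £113,709.6774 / 2.266544 = £50,168.75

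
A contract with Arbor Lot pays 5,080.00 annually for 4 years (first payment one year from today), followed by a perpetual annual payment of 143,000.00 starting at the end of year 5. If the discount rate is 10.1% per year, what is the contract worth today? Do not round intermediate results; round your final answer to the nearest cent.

PV of 4-year annuity: 5,080.00 × [1 − (1+0.101)^−4] / 0.101 = 16068.12025
Perpetuity value at year 4: 143,000.00 / 0.101 = 1415841.58416
PV of perpetuity: 1415841.58416 / (1+0.101)^4 = 963530.32528
Total PV = 16068.12025 + 963530.32528 = 979598.44552

979598.45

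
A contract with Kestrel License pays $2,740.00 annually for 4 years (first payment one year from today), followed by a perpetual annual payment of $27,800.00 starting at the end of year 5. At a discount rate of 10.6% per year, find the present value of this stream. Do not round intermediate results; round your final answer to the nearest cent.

PV of 4-year annuity: $2,740.00 × [1 − (1+0.106)^−4] / 0.106 = 8573.81262
Perpetuity value at year 4: $27,800.00 / 0.106 = 262264.15094
PV of perpetuity: 262264.15094 / (1+0.106)^4 = 175274.37323
Total PV = 8573.81262 + 175274.37323 = 183848.18585

$183848.19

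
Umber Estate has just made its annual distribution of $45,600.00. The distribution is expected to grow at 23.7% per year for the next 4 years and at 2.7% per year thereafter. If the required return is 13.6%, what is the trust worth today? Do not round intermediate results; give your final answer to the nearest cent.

D_1 = 56407.20000
D_2 = 69775.70640
D_3 = 86312.54882
D_4 = 106768.62289
Terminal value at year 4: TV = D_4×(1+g_2)/(r−g_2) = 109651.37570/0.109 = 1005975.92389
P_0 = D_1/(1+r)^1 + D_2/(1+r)^2 + D_3/(1+r)^3 + D_4/(1+r)^4 + TV/(1+r)^4
    = 49654.22535 + 54068.90560 + 58876.08823 + 64110.67001 + 604051.90922 = 830761.79842

$830761.80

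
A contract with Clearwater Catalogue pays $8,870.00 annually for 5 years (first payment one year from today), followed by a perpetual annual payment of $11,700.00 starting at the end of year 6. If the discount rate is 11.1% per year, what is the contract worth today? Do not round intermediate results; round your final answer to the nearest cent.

$94972.27

PV of 5-year annuity: $8,870.00 × [1 − (1+0.111)^−5] / 0.111 = 32700.30713
Perpetuity value at year 5: $11,700.00 / 0.111 = 105405.40541
PV of perpetuity: 105405.40541 / (1+0.111)^5 = 62271.96760
Total PV = 32700.30713 + 62271.96760 = 94972.27472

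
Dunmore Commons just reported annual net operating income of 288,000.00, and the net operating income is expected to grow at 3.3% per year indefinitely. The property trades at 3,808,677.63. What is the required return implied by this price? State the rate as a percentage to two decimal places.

D₁ = 288,000.00 × 1.033 = 297,504.0000
P = D₁/(r − g) ⇒ r = D₁/P + g = 297,504.0000/3,808,677.63 + 0.033 = 0.078112 + 0.033 = 0.111112

11.11%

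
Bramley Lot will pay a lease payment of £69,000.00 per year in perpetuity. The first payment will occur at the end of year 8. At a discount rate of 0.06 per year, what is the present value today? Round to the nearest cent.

Value at end of year 7: C / r = £69,000.00 / 0.06 = £1,150,000.0000
Discount to today: PV = £1,150,000.0000 / (1 + 0.06)^7 = £1,150,000.0000 / 1.503630 = £764,815.68

£764815.68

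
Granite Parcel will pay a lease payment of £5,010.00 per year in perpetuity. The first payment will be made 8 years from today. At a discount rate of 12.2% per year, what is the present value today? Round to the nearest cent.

Value at end of year 7: C / r = £5,010.00 / 0.122 = £41,065.5738
Discount to today: PV = £41,065.5738 / (1 + 0.122)^7 = £41,065.5738 / 2.238463 = £18,345.43

£18345.43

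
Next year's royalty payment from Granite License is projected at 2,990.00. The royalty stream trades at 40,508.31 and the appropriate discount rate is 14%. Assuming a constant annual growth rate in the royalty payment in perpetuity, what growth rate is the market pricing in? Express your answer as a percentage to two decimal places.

P = D₁/(r−g) ⇒ g = r − D₁/P = 0.14 − 2,990.00/40,508.31 = 0.066188

6.62%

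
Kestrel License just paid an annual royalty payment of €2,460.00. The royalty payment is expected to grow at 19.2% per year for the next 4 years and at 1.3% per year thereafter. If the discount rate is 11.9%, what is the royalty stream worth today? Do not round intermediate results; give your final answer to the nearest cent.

D_1 = 2932.32000
D_2 = 3495.32544
D_3 = 4166.42792
D_4 = 4966.38209
Terminal value at year 4: TV = D_4×(1+g_2)/(r−g_2) = 5030.94505/0.106 = 47461.74578
P_0 = D_1/(1+r)^1 + D_2/(1+r)^2 + D_3/(1+r)^3 + D_4/(1+r)^4 + TV/(1+r)^4
    = 2620.48257 + 2791.43452 + 2973.53883 + 3167.52304 + 30270.76264 = 41823.74160

€41823.74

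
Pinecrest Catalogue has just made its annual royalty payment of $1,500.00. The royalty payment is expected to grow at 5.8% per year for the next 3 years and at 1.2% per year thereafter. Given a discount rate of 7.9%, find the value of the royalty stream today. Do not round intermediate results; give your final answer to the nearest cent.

D_1 = 1587.00000
D_2 = 1679.04600
D_3 = 1776.43067
Terminal value at year 3: TV = D_3×(1+g_2)/(r−g_2) = 1797.74784/0.067 = 26832.05725
P_0 = D_1/(1+r)^1 + D_2/(1+r)^2 + D_3/(1+r)^3 + TV/(1+r)^3
    = 1470.80630 + 1442.18079 + 1414.11239 + 21359.42897 = 25686.52845

$25686.53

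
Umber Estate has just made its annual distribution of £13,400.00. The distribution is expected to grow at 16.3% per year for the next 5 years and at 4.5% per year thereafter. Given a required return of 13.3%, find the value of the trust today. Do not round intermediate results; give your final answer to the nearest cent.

£253851.24

D_1 = 15584.20000
D_2 = 18124.42460
D_3 = 21078.70581
D_4 = 24514.53486
D_5 = 28510.40404
Terminal value at year 5: TV = D_5×(1+g_2)/(r−g_2) = 29793.37222/0.088 = 338561.04796
P_0 = D_1/(1+r)^1 + D_2/(1+r)^2 + D_3/(1+r)^3 + D_4/(1+r)^4 + D_5/(1+r)^5 + TV/(1+r)^5
    = 13754.81024 + 14119.01528 + 14492.86387 + 14876.61137 + 15270.51988 + 181337.42356 = 253851.24419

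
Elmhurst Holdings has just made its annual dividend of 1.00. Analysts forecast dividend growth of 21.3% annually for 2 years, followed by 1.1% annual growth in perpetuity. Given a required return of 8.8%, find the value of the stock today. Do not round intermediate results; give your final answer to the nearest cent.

D_1 = 1.21300
D_2 = 1.47137
Terminal value at year 2: TV = D_2×(1+g_2)/(r−g_2) = 1.48755/0.077 = 19.31888
P_0 = D_1/(1+r)^1 + D_2/(1+r)^2 + TV/(1+r)^2
    = 1.11489 + 1.24298 + 16.32015 = 18.67802

18.68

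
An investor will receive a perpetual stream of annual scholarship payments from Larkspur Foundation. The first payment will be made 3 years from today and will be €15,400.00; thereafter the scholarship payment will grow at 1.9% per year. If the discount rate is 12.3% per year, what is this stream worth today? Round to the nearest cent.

Value at end of year 2: C₁ / (r − g) = €15,400.00 / (0.123 − 0.019) = €148,076.9231
Discount to today: PV = €148,076.9231 / (1 + 0.123)^2 = €148,076.9231 / 1.261129 = €117,416.16

€117416.16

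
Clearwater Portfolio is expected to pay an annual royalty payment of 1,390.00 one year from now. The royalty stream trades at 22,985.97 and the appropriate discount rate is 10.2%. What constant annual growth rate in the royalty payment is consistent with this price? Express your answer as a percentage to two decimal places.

4.15%

P = D₁/(r−g) ⇒ g = r − D₁/P = 0.102 − 1,390.00/22,985.97 = 0.041528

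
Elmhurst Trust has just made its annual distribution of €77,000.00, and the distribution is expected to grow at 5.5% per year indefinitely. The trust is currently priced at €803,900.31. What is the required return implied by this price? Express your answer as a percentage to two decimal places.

15.61%

D₁ = €77,000.00 × 1.055 = €81,235.0000
P = D₁/(r − g) ⇒ r = D₁/P + g = €81,235.0000/€803,900.31 + 0.055 = 0.101051 + 0.055 = 0.156051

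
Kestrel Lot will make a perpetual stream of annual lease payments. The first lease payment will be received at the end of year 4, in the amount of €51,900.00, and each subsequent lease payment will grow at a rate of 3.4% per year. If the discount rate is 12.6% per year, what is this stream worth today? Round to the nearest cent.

Value at end of year 3: C₁ / (r − g) = €51,900.00 / (0.126 − 0.034) = €564,130.4348
Discount to today: PV = €564,130.4348 / (1 + 0.126)^3 = €564,130.4348 / 1.427628 = €395,152.16

€395152.16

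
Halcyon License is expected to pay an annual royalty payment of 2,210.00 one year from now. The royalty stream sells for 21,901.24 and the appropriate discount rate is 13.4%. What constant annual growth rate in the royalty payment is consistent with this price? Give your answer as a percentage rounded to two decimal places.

3.31%

P = D₁/(r−g) ⇒ g = r − D₁/P = 0.134 − 2,210.00/21,901.24 = 0.033092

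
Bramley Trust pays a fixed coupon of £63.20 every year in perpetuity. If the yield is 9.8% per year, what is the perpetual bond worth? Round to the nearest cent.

£644.90

Level perpetuity: PV = C / r = £63.20 / 0.098 = £644.90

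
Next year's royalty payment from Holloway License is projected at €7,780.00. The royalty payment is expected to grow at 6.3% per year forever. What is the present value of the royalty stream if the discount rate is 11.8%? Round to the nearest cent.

€141454.55

Growing perpetuity: P = D₁ / (r − g) = €7,780.0000 / (0.118 − 0.063) = €141,454.55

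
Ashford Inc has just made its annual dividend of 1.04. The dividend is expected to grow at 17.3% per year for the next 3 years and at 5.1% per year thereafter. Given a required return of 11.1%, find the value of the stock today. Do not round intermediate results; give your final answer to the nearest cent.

24.92

D_1 = 1.21992
D_2 = 1.43097
D_3 = 1.67852
Terminal value at year 3: TV = D_3×(1+g_2)/(r−g_2) = 1.76413/0.06 = 29.40213
P_0 = D_1/(1+r)^1 + D_2/(1+r)^2 + D_3/(1+r)^3 + TV/(1+r)^3
    = 1.09804 + 1.15931 + 1.22401 + 21.44059 = 24.92195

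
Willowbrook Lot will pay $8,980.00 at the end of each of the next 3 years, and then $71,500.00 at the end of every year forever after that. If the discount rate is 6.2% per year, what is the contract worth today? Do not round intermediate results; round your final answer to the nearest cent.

$986725.57

PV of 3-year annuity: $8,980.00 × [1 − (1+0.062)^−3] / 0.062 = 23915.10163
Perpetuity value at year 3: $71,500.00 / 0.062 = 1153225.80645
PV of perpetuity: 1153225.80645 / (1+0.062)^3 = 962810.46499
Total PV = 23915.10163 + 962810.46499 = 986725.56662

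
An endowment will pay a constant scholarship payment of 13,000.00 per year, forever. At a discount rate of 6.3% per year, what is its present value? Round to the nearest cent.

206349.21

Level perpetuity: PV = C / r = 13,000.00 / 0.063 = 206,349.21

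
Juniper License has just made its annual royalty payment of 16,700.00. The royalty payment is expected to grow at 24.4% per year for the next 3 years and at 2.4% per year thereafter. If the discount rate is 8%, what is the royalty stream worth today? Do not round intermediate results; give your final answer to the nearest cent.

D_1 = 20774.80000
D_2 = 25843.85120
D_3 = 32149.75089
Terminal value at year 3: TV = D_3×(1+g_2)/(r−g_2) = 32921.34491/0.056 = 587881.15918
P_0 = D_1/(1+r)^1 + D_2/(1+r)^2 + D_3/(1+r)^3 + TV/(1+r)^3
    = 19235.92593 + 22156.93690 + 25521.50880 + 466679.01805 = 533593.38967

533593.39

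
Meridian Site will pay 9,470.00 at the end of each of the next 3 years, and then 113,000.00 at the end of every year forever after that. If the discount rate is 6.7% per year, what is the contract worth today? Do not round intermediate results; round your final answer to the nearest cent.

PV of 3-year annuity: 9,470.00 × [1 − (1+0.067)^−3] / 0.067 = 24989.12282
Perpetuity value at year 3: 113,000.00 / 0.067 = 1686567.16418
PV of perpetuity: 1686567.16418 / (1+0.067)^3 = 1388386.50115
Total PV = 24989.12282 + 1388386.50115 = 1413375.62397

1413375.62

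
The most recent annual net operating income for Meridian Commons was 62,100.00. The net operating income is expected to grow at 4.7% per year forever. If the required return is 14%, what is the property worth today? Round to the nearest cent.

699125.81

D₁ = D₀ × (1 + g) = 62,100.00 × 1.047 = 65,018.7000
Growing perpetuity: P = D₁ / (r − g) = 65,018.7000 / (0.14 − 0.047) = 699,125.81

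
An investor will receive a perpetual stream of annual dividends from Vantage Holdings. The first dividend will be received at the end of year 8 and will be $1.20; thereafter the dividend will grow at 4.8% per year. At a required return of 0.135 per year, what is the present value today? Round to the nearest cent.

Value at end of year 7: C₁ / (r − g) = $1.20 / (0.135 − 0.048) = $13.7931
Discount to today: PV = $13.7931 / (1 + 0.135)^7 = $13.7931 / 2.426448 = $5.68

$5.68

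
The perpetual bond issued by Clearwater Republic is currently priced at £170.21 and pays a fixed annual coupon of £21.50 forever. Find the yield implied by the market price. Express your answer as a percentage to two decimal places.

P = C/r ⇒ r = C/P = £21.50/£170.21 = 0.126315

12.63%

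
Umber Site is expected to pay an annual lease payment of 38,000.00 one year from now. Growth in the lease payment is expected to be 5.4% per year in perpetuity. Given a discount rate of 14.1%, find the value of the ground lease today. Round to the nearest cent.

436781.61

Growing perpetuity: P = D₁ / (r − g) = 38,000.0000 / (0.141 − 0.054) = 436,781.61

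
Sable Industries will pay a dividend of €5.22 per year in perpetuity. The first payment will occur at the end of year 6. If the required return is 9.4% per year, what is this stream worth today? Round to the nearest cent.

Value at end of year 5: C / r = €5.22 / 0.094 = €55.5319
Discount to today: PV = €55.5319 / (1 + 0.094)^5 = €55.5319 / 1.567064 = €35.44

€35.44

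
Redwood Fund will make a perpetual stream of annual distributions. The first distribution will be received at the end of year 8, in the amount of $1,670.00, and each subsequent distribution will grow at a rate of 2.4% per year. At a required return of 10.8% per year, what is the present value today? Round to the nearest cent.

$9697.48

Value at end of year 7: C₁ / (r − g) = $1,670.00 / (0.108 − 0.024) = $19,880.9524
Discount to today: PV = $19,880.9524 / (1 + 0.108)^7 = $19,880.9524 / 2.050115 = $9,697.48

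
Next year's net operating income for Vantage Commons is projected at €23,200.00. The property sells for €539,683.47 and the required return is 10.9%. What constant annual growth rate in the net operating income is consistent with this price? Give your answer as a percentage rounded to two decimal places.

6.60%

P = D₁/(r−g) ⇒ g = r − D₁/P = 0.109 − €23,200.00/€539,683.47 = 0.066012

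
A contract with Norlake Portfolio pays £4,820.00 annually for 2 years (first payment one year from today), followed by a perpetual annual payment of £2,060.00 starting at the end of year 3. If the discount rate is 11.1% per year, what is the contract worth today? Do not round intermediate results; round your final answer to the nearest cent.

PV of 2-year annuity: £4,820.00 × [1 − (1+0.111)^−2] / 0.111 = 8243.41480
Perpetuity value at year 2: £2,060.00 / 0.111 = 18558.55856
PV of perpetuity: 18558.55856 / (1+0.111)^2 = 15035.43937
Total PV = 8243.41480 + 15035.43937 = 23278.85417

£23278.85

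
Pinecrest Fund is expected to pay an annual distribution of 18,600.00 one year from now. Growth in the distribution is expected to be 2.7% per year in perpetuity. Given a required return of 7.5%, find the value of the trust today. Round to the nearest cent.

387500.00

Growing perpetuity: P = D₁ / (r − g) = 18,600.0000 / (0.075 − 0.027) = 387,500.00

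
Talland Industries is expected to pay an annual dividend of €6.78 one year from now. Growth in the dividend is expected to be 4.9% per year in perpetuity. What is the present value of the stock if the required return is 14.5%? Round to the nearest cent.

€70.63

Growing perpetuity: P = D₁ / (r − g) = €6.7800 / (0.145 − 0.049) = €70.63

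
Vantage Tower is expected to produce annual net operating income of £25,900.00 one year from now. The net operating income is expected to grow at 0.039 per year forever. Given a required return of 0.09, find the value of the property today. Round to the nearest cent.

Growing perpetuity: P = D₁ / (r − g) = £25,900.0000 / (0.09 − 0.039) = £507,843.14

£507843.14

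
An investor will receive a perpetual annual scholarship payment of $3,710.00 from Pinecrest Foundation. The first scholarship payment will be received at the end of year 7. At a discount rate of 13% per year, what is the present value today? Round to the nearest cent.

Value at end of year 6: C / r = $3,710.00 / 0.13 = $28,538.4615
Discount to today: PV = $28,538.4615 / (1 + 0.13)^6 = $28,538.4615 / 2.081952 = $13,707.55

$13707.55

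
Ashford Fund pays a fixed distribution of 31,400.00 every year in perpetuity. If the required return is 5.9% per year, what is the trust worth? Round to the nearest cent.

Level perpetuity: PV = C / r = 31,400.00 / 0.059 = 532,203.39

532203.39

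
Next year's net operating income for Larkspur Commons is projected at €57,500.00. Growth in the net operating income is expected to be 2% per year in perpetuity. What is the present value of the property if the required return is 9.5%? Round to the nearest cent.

€766666.67

Growing perpetuity: P = D₁ / (r − g) = €57,500.0000 / (0.095 − 0.02) = €766,666.67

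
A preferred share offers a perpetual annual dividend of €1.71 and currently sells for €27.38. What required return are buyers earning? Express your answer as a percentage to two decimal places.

P = C/r ⇒ r = C/P = €1.71/€27.38 = 0.062454

6.25%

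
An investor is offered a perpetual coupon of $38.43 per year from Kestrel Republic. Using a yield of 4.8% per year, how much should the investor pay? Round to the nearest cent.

Level perpetuity: PV = C / r = $38.43 / 0.048 = $800.63

$800.63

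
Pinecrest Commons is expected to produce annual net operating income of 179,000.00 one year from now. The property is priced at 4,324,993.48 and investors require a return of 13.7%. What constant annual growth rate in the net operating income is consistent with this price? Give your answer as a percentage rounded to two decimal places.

9.56%

P = D₁/(r−g) ⇒ g = r − D₁/P = 0.137 − 179,000.00/4,324,993.48 = 0.095613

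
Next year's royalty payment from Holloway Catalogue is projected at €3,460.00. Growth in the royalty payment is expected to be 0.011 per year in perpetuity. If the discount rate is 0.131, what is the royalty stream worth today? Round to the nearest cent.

Growing perpetuity: P = D₁ / (r − g) = €3,460.0000 / (0.131 − 0.011) = €28,833.33

€28833.33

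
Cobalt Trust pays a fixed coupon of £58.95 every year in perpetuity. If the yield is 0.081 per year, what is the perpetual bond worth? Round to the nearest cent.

£727.78

Level perpetuity: PV = C / r = £58.95 / 0.081 = £727.78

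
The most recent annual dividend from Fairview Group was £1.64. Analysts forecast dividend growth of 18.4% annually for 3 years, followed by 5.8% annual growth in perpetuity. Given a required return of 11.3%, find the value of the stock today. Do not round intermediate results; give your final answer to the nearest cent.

£43.55

D_1 = 1.94176
D_2 = 2.29904
D_3 = 2.72207
Terminal value at year 3: TV = D_3×(1+g_2)/(r−g_2) = 2.87995/0.055 = 52.36269
P_0 = D_1/(1+r)^1 + D_2/(1+r)^2 + D_3/(1+r)^3 + TV/(1+r)^3
    = 1.74462 + 1.85591 + 1.97430 + 37.97838 = 43.55321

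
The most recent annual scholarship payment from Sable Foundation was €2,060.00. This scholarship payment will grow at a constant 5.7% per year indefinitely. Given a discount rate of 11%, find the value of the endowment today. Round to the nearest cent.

D₁ = D₀ × (1 + g) = €2,060.00 × 1.057 = €2,177.4200
Growing perpetuity: P = D₁ / (r − g) = €2,177.4200 / (0.11 − 0.057) = €41,083.40

€41083.40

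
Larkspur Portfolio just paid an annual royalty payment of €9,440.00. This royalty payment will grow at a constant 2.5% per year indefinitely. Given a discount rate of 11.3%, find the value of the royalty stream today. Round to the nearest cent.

D₁ = D₀ × (1 + g) = €9,440.00 × 1.025 = €9,676.0000
Growing perpetuity: P = D₁ / (r − g) = €9,676.0000 / (0.113 − 0.025) = €109,954.55

€109954.55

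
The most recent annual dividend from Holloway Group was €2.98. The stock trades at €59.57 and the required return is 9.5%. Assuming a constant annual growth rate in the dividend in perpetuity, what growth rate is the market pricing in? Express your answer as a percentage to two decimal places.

4.28%

P = D₀(1+g)/(r−g) ⇒ P(r−g) = D₀(1+g) ⇒ g(P+D₀) = P·r − D₀
g = (P·r − D₀)/(P + D₀) = (€59.57×0.095 − €2.98) / (€59.57 + €2.98) = 0.042832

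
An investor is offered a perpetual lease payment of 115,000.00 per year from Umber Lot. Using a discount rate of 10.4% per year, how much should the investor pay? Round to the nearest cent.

Level perpetuity: PV = C / r = 115,000.00 / 0.104 = 1,105,769.23

1105769.23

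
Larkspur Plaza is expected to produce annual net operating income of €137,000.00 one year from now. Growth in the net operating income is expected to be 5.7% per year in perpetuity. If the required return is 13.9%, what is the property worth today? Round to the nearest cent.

€1670731.71

Growing perpetuity: P = D₁ / (r − g) = €137,000.0000 / (0.139 − 0.057) = €1,670,731.71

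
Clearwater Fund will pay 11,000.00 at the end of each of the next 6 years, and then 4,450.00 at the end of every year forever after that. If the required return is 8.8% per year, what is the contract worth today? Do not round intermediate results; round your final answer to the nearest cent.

PV of 6-year annuity: 11,000.00 × [1 − (1+0.088)^−6] / 0.088 = 49640.73729
Perpetuity value at year 6: 4,450.00 / 0.088 = 50568.18182
PV of perpetuity: 50568.18182 / (1+0.088)^6 = 30486.24719
Total PV = 49640.73729 + 30486.24719 = 80126.98447

80126.98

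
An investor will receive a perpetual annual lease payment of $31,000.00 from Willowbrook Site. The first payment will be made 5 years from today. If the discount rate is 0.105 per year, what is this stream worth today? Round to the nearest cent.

Value at end of year 4: C / r = $31,000.00 / 0.105 = $295,238.0952
Discount to today: PV = $295,238.0952 / (1 + 0.105)^4 = $295,238.0952 / 1.490902 = $198,026.49

$198026.49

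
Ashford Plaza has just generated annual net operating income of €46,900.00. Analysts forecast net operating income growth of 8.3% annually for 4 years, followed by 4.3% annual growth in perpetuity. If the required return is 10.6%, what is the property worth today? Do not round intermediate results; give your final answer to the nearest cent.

€891902.42

D_1 = 50792.70000
D_2 = 55008.49410
D_3 = 59574.19911
D_4 = 64518.85764
Terminal value at year 4: TV = D_4×(1+g_2)/(r−g_2) = 67293.16851/0.063 = 1068145.53198
P_0 = D_1/(1+r)^1 + D_2/(1+r)^2 + D_3/(1+r)^3 + D_4/(1+r)^4 + TV/(1+r)^4
    = 45924.68354 + 44969.64944 + 44034.47590 + 43118.74991 + 713854.85955 = 891902.41834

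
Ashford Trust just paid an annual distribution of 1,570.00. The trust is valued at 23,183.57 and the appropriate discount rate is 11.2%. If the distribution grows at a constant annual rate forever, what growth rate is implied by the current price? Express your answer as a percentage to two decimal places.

P = D₀(1+g)/(r−g) ⇒ P(r−g) = D₀(1+g) ⇒ g(P+D₀) = P·r − D₀
g = (P·r − D₀)/(P + D₀) = (23,183.57×0.112 − 1,570.00) / (23,183.57 + 1,570.00) = 0.041471

4.15%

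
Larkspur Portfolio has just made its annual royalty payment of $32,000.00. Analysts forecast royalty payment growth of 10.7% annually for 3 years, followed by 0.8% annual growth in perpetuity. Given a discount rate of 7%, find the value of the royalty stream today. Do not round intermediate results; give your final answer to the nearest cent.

$678910.18

D_1 = 35424.00000
D_2 = 39214.36800
D_3 = 43410.30538
Terminal value at year 3: TV = D_3×(1+g_2)/(r−g_2) = 43757.58782/0.062 = 705767.54547
P_0 = D_1/(1+r)^1 + D_2/(1+r)^2 + D_3/(1+r)^3 + TV/(1+r)^3
    = 33106.54206 + 34251.34772 + 35435.74011 + 576116.54894 = 678910.17883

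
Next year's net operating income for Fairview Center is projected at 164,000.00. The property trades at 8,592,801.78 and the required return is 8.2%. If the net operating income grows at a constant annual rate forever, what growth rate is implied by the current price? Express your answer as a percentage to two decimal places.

6.29%

P = D₁/(r−g) ⇒ g = r − D₁/P = 0.082 − 164,000.00/8,592,801.78 = 0.062914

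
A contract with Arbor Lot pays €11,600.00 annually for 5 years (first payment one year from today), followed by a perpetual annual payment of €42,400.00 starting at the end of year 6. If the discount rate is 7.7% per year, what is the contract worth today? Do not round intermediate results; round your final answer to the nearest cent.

€426695.36

PV of 5-year annuity: €11,600.00 × [1 − (1+0.077)^−5] / 0.077 = 46683.97010
Perpetuity value at year 5: €42,400.00 / 0.077 = 550649.35065
PV of perpetuity: 550649.35065 / (1+0.077)^5 = 380011.39097
Total PV = 46683.97010 + 380011.39097 = 426695.36107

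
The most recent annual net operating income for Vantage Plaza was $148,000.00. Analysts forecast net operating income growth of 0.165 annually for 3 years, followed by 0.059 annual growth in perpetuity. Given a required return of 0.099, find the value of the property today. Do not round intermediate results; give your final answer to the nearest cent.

$5166974.73

D_1 = 172420.00000
D_2 = 200869.30000
D_3 = 234012.73450
Terminal value at year 3: TV = D_3×(1+g_2)/(r−g_2) = 247819.48584/0.04 = 6195487.14589
P_0 = D_1/(1+r)^1 + D_2/(1+r)^2 + D_3/(1+r)^3 + TV/(1+r)^3
    = 156888.08007 + 166309.93020 + 176297.60571 + 4667479.11123 = 5166974.72721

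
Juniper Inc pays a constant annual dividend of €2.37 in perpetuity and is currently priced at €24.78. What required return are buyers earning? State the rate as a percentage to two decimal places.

9.56%

P = C/r ⇒ r = C/P = €2.37/€24.78 = 0.095642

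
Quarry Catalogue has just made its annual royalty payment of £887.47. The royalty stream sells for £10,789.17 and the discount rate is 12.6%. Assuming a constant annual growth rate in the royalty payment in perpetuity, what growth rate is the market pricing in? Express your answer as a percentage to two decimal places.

4.04%

P = D₀(1+g)/(r−g) ⇒ P(r−g) = D₀(1+g) ⇒ g(P+D₀) = P·r − D₀
g = (P·r − D₀)/(P + D₀) = (£10,789.17×0.126 − £887.47) / (£10,789.17 + £887.47) = 0.040420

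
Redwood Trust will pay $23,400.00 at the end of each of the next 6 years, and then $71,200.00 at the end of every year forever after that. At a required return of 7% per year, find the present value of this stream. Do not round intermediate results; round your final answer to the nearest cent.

$789302.26

PV of 6-year annuity: $23,400.00 × [1 − (1+0.07)^−6] / 0.07 = 111537.02804
Perpetuity value at year 6: $71,200.00 / 0.07 = 1017142.85714
PV of perpetuity: 1017142.85714 / (1+0.07)^6 = 677765.23337
Total PV = 111537.02804 + 677765.23337 = 789302.26141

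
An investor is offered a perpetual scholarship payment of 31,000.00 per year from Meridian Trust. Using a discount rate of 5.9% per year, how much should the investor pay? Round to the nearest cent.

525423.73

Level perpetuity: PV = C / r = 31,000.00 / 0.059 = 525,423.73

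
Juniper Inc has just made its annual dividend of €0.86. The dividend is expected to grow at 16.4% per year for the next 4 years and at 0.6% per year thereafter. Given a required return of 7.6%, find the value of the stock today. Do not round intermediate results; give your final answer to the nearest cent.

€21.13

D_1 = 1.00104
D_2 = 1.16521
D_3 = 1.35631
D_4 = 1.57874
Terminal value at year 4: TV = D_4×(1+g_2)/(r−g_2) = 1.58821/0.07 = 22.68874
P_0 = D_1/(1+r)^1 + D_2/(1+r)^2 + D_3/(1+r)^3 + D_4/(1+r)^4 + TV/(1+r)^4
    = 0.93033 + 1.00642 + 1.08873 + 1.17777 + 16.92627 = 21.12953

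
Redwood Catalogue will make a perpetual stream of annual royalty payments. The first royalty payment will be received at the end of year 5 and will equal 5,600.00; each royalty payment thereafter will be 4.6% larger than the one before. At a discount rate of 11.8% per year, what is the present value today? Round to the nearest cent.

Value at end of year 4: C₁ / (r − g) = 5,600.00 / (0.118 − 0.046) = 77,777.7778
Discount to today: PV = 77,777.7778 / (1 + 0.118)^4 = 77,777.7778 / 1.562310 = 49,783.83

49783.83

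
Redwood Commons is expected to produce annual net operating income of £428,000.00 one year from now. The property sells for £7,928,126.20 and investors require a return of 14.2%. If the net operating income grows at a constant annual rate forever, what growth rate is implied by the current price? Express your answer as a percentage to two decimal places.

8.80%

P = D₁/(r−g) ⇒ g = r − D₁/P = 0.142 − £428,000.00/£7,928,126.20 = 0.088015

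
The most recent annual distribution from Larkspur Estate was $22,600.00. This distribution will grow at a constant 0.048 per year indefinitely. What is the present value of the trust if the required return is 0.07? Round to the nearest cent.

D₁ = D₀ × (1 + g) = $22,600.00 × 1.048 = $23,684.8000
Growing perpetuity: P = D₁ / (r − g) = $23,684.8000 / (0.07 − 0.048) = $1,076,581.82

$1076581.82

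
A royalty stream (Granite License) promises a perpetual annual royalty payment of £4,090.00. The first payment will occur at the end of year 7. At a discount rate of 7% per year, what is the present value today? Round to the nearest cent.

Value at end of year 6: C / r = £4,090.00 / 0.07 = £58,428.5714
Discount to today: PV = £58,428.5714 / (1 + 0.07)^6 = £58,428.5714 / 1.500730 = £38,933.42

£38933.42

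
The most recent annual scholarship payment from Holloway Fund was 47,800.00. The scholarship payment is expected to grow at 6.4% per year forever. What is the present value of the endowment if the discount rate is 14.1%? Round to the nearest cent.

660509.09

D₁ = D₀ × (1 + g) = 47,800.00 × 1.064 = 50,859.2000
Growing perpetuity: P = D₁ / (r − g) = 50,859.2000 / (0.141 − 0.064) = 660,509.09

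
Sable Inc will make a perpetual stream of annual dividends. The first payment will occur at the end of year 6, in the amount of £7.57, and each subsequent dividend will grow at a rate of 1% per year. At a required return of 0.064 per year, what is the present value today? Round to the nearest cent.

Value at end of year 5: C₁ / (r − g) = £7.57 / (0.064 − 0.01) = £140.1852
Discount to today: PV = £140.1852 / (1 + 0.064)^5 = £140.1852 / 1.363666 = £102.80

£102.80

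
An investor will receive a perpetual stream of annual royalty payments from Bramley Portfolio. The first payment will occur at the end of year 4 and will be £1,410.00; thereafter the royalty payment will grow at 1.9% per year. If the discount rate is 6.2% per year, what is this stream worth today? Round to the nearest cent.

£27376.45

Value at end of year 3: C₁ / (r − g) = £1,410.00 / (0.062 − 0.019) = £32,790.6977
Discount to today: PV = £32,790.6977 / (1 + 0.062)^3 = £32,790.6977 / 1.197770 = £27,376.45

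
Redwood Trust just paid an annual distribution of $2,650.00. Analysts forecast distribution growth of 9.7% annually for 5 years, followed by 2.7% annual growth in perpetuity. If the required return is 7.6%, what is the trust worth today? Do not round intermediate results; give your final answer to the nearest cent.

D_1 = 2907.05000
D_2 = 3189.03385
D_3 = 3498.37013
D_4 = 3837.71204
D_5 = 4209.97010
Terminal value at year 5: TV = D_5×(1+g_2)/(r−g_2) = 4323.63930/0.049 = 88237.53667
P_0 = D_1/(1+r)^1 + D_2/(1+r)^2 + D_3/(1+r)^3 + D_4/(1+r)^4 + D_5/(1+r)^5 + TV/(1+r)^5
    = 2701.71933 + 2754.44805 + 2808.20587 + 2863.01286 + 2918.88951 + 61177.54128 = 75223.81690

$75223.82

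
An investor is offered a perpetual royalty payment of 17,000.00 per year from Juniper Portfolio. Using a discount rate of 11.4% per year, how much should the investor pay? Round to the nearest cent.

149122.81

Level perpetuity: PV = C / r = 17,000.00 / 0.114 = 149,122.81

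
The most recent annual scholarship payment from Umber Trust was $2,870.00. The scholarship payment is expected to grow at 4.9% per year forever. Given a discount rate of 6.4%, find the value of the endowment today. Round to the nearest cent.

D₁ = D₀ × (1 + g) = $2,870.00 × 1.049 = $3,010.6300
Growing perpetuity: P = D₁ / (r − g) = $3,010.6300 / (0.064 − 0.049) = $200,708.67

$200708.67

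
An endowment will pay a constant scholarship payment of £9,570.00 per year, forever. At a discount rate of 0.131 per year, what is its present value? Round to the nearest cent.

Level perpetuity: PV = C / r = £9,570.00 / 0.131 = £73,053.44

£73053.44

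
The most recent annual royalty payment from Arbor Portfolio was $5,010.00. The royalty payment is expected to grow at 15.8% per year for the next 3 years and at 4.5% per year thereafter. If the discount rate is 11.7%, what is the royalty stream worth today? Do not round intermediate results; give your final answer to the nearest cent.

$97179.76

D_1 = 5801.58000
D_2 = 6718.22964
D_3 = 7779.70992
Terminal value at year 3: TV = D_3×(1+g_2)/(r−g_2) = 8129.79687/0.072 = 112913.84541
P_0 = D_1/(1+r)^1 + D_2/(1+r)^2 + D_3/(1+r)^3 + TV/(1+r)^3
    = 5193.89436 + 5384.53865 + 5582.18062 + 81019.14929 = 97179.76291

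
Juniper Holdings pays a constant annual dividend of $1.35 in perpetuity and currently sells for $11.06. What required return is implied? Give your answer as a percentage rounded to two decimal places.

P = C/r ⇒ r = C/P = $1.35/$11.06 = 0.122061

12.21%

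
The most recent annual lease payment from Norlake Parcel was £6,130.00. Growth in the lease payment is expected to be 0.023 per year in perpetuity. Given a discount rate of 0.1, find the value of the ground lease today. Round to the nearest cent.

D₁ = D₀ × (1 + g) = £6,130.00 × 1.023 = £6,270.9900
Growing perpetuity: P = D₁ / (r − g) = £6,270.9900 / (0.1 − 0.023) = £81,441.43

£81441.43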